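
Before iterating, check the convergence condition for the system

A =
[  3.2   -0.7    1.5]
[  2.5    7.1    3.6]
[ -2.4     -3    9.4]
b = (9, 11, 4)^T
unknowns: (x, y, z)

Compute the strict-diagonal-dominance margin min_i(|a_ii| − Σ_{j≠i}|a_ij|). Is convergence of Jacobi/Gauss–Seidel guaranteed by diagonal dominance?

1

row 1: |3.2| − (0.7+1.5) = 1
row 2: |7.1| − (2.5+3.6) = 1
row 3: |9.4| − (2.4+3) = 4
minimum over rows = 1 → strictly diagonally dominant (convergence guaranteed)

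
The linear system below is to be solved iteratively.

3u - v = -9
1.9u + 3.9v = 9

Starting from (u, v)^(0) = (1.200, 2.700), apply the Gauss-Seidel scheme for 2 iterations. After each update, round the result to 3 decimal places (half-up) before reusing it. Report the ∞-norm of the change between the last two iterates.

Iteration 1:
  u = (-9 - (-1)·2.700) / (3) = -2.100
  v = (9 - (1.9)·-2.100) / (3.9) = 3.331
Iteration 2:
  u = (-9 - (-1)·3.331) / (3) = -1.890
  v = (9 - (1.9)·-1.890) / (3.9) = 3.228
Change: (0.210, -0.103) → max |·| = 0.210

0.210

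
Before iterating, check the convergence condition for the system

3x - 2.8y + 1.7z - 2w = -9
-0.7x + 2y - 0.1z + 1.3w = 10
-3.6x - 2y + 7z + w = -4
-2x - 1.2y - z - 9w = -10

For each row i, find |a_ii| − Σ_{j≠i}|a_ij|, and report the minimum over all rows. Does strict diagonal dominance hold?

row 1: |3| − (2.8+1.7+2) = -3.5
row 2: |2| − (0.7+0.1+1.3) = -0.1
row 3: |7| − (3.6+2+1) = 0.4
row 4: |-9| − (2+1.2+1) = 4.8
minimum over rows = -3.5 → not strictly diagonally dominant

-3.5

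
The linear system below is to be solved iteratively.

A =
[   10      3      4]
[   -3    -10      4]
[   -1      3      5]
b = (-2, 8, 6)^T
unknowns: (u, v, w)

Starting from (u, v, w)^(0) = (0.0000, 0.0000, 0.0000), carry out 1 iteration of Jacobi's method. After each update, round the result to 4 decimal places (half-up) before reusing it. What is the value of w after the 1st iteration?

Iteration 1:
  u = (-2 - (3)·0.0000 - (4)·0.0000) / (10) = -0.2000
  v = (8 - (-3)·0.0000 - (4)·0.0000) / (-10) = -0.8000
  w = (6 - (-1)·0.0000 - (3)·0.0000) / (5) = 1.2000

1.2000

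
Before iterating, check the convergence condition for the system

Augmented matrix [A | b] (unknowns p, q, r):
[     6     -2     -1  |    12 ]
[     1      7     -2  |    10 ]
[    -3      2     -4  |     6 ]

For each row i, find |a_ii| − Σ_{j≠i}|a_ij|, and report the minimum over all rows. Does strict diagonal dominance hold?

row 1: |6| − (2+1) = 3
row 2: |7| − (1+2) = 4
row 3: |-4| − (3+2) = -1
minimum over rows = -1 → not strictly diagonally dominant

-1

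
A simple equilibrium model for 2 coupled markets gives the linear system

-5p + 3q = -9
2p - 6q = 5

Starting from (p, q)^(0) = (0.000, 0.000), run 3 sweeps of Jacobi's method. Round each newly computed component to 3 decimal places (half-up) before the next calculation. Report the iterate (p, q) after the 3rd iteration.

(1.660, -0.400)

Iteration 1:
  p = (-9 - (3)·0.000) / (-5) = 1.800
  q = (5 - (2)·0.000) / (-6) = -0.833
Iteration 2:
  p = (-9 - (3)·-0.833) / (-5) = 1.300
  q = (5 - (2)·1.800) / (-6) = -0.233
Iteration 3:
  p = (-9 - (3)·-0.233) / (-5) = 1.660
  q = (5 - (2)·1.300) / (-6) = -0.400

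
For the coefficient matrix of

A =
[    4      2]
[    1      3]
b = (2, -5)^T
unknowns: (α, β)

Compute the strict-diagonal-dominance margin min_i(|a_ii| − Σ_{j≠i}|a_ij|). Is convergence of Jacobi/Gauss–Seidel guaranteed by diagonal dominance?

2

row 1: |4| − (2) = 2
row 2: |3| − (1) = 2
minimum over rows = 2 → strictly diagonally dominant (convergence guaranteed)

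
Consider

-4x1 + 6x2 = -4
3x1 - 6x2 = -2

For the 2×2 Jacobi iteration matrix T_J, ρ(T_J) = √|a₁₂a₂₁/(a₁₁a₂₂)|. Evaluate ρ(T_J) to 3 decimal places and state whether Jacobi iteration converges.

a₁₂a₂₁/(a₁₁a₂₂) = (6)·(3) / ((-4)·(-6)) = 0.750000
ρ = √|0.750000| = √0.750000 = 0.866
ρ < 1, so Jacobi converges

0.866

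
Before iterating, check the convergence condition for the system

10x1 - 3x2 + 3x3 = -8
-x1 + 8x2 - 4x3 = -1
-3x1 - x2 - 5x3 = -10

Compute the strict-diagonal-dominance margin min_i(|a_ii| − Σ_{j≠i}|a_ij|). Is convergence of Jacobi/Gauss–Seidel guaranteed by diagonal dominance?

row 1: |10| − (3+3) = 4
row 2: |8| − (1+4) = 3
row 3: |-5| − (3+1) = 1
minimum over rows = 1 → strictly diagonally dominant (convergence guaranteed)

1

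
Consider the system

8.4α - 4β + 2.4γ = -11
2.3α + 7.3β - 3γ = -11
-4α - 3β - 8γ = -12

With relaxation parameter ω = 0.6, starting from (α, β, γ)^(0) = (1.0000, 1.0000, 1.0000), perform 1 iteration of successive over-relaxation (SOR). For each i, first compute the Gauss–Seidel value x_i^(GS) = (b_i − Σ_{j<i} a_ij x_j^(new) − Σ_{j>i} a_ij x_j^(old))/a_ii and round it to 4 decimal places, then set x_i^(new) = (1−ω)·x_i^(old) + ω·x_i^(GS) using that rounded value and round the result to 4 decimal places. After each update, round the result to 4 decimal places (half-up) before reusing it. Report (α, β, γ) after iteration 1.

(-0.2714, -0.2062, 1.4278)

Iteration 1:
  α: GS value = (-11 - (-4)·1.0000 - (2.4)·1.0000) / (8.4) = -1.1190;  α ← (1−ω)·1.0000 + ω·-1.1190 = -0.2714
  β: GS value = (-11 - (2.3)·-0.2714 - (-3)·1.0000) / (7.3) = -1.0104;  β ← (1−ω)·1.0000 + ω·-1.0104 = -0.2062
  γ: GS value = (-12 - (-4)·-0.2714 - (-3)·-0.2062) / (-8) = 1.7130;  γ ← (1−ω)·1.0000 + ω·1.7130 = 1.4278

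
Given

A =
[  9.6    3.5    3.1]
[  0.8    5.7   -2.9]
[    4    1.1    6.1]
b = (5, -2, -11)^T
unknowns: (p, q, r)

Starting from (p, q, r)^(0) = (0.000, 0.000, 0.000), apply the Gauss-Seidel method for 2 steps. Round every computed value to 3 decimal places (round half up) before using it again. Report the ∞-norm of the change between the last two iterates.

Iteration 1:
  p = (5 - (3.5)·0.000 - (3.1)·0.000) / (9.6) = 0.521
  q = (-2 - (0.8)·0.521 - (-2.9)·0.000) / (5.7) = -0.424
  r = (-11 - (4)·0.521 - (1.1)·-0.424) / (6.1) = -2.068
Iteration 2:
  p = (5 - (3.5)·-0.424 - (3.1)·-2.068) / (9.6) = 1.343
  q = (-2 - (0.8)·1.343 - (-2.9)·-2.068) / (5.7) = -1.592
  r = (-11 - (4)·1.343 - (1.1)·-1.592) / (6.1) = -2.397
Change: (0.822, -1.168, -0.329) → max |·| = 1.168

1.168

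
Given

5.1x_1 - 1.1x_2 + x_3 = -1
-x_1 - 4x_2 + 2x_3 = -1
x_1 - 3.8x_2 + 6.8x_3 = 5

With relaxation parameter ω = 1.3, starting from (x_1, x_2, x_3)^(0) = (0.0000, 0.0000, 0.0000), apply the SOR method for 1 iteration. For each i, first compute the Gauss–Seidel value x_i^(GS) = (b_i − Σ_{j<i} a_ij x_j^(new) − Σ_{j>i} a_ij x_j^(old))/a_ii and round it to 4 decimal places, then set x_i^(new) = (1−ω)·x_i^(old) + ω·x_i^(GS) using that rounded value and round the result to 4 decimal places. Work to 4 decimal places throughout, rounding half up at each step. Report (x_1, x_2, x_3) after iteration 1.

(-0.2549, 0.4078, 1.3009)

Iteration 1:
  x_1: GS value = (-1 - (-1.1)·0.0000 - (1)·0.0000) / (5.1) = -0.1961;  x_1 ← (1−ω)·0.0000 + ω·-0.1961 = -0.2549
  x_2: GS value = (-1 - (-1)·-0.2549 - (2)·0.0000) / (-4) = 0.3137;  x_2 ← (1−ω)·0.0000 + ω·0.3137 = 0.4078
  x_3: GS value = (5 - (1)·-0.2549 - (-3.8)·0.4078) / (6.8) = 1.0007;  x_3 ← (1−ω)·0.0000 + ω·1.0007 = 1.3009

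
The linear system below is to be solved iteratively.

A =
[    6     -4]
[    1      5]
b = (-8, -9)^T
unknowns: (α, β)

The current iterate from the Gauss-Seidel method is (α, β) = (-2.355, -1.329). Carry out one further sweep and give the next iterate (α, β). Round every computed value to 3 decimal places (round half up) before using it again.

One sweep:
  α = (-8 - (-4)·-1.329) / (6) = -2.219
  β = (-9 - (1)·-2.219) / (5) = -1.356

(-2.219, -1.356)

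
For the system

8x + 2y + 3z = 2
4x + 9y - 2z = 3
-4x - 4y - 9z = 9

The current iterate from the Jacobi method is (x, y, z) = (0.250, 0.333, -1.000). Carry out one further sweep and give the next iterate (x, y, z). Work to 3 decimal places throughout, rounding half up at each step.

One sweep:
  x = (2 - (2)·0.333 - (3)·-1.000) / (8) = 0.542
  y = (3 - (4)·0.250 - (-2)·-1.000) / (9) = 0.000
  z = (9 - (-4)·0.250 - (-4)·0.333) / (-9) = -1.259

(0.542, 0.000, -1.259)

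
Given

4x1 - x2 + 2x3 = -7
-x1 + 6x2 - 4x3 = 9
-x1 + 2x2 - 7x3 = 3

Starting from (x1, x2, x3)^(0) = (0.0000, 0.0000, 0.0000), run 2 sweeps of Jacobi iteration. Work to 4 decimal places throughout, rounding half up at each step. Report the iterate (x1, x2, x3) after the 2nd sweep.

(-1.1607, 0.9226, 0.2500)

Iteration 1:
  x1 = (-7 - (-1)·0.0000 - (2)·0.0000) / (4) = -1.7500
  x2 = (9 - (-1)·0.0000 - (-4)·0.0000) / (6) = 1.5000
  x3 = (3 - (-1)·0.0000 - (2)·0.0000) / (-7) = -0.4286
Iteration 2:
  x1 = (-7 - (-1)·1.5000 - (2)·-0.4286) / (4) = -1.1607
  x2 = (9 - (-1)·-1.7500 - (-4)·-0.4286) / (6) = 0.9226
  x3 = (3 - (-1)·-1.7500 - (2)·1.5000) / (-7) = 0.2500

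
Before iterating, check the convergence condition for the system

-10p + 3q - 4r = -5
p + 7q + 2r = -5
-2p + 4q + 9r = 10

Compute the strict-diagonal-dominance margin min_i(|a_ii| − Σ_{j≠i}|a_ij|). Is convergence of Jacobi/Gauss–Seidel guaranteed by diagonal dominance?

3

row 1: |-10| − (3+4) = 3
row 2: |7| − (1+2) = 4
row 3: |9| − (2+4) = 3
minimum over rows = 3 → strictly diagonally dominant (convergence guaranteed)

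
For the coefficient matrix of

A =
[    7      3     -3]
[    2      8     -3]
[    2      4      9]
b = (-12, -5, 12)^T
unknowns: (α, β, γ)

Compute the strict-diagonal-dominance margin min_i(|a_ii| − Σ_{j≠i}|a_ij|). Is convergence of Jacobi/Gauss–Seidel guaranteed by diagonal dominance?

row 1: |7| − (3+3) = 1
row 2: |8| − (2+3) = 3
row 3: |9| − (2+4) = 3
minimum over rows = 1 → strictly diagonally dominant (convergence guaranteed)

1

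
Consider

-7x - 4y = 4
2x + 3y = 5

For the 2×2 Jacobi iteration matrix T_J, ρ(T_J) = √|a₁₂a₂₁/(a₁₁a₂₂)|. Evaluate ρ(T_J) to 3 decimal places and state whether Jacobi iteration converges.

a₁₂a₂₁/(a₁₁a₂₂) = (-4)·(2) / ((-7)·(3)) = 0.380952
ρ = √|0.380952| = √0.380952 = 0.617
ρ < 1, so Jacobi converges

0.617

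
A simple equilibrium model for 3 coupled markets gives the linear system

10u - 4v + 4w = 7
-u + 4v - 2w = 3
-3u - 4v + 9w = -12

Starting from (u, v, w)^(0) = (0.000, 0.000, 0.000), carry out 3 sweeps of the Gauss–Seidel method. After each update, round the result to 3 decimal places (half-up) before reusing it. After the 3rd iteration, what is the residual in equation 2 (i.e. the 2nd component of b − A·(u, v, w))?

-0.053

Iteration 1:
  u = (7 - (-4)·0.000 - (4)·0.000) / (10) = 0.700
  v = (3 - (-1)·0.700 - (-2)·0.000) / (4) = 0.925
  w = (-12 - (-3)·0.700 - (-4)·0.925) / (9) = -0.689
Iteration 2:
  u = (7 - (-4)·0.925 - (4)·-0.689) / (10) = 1.346
  v = (3 - (-1)·1.346 - (-2)·-0.689) / (4) = 0.742
  w = (-12 - (-3)·1.346 - (-4)·0.742) / (9) = -0.555
Iteration 3:
  u = (7 - (-4)·0.742 - (4)·-0.555) / (10) = 1.219
  v = (3 - (-1)·1.219 - (-2)·-0.555) / (4) = 0.777
  w = (-12 - (-3)·1.219 - (-4)·0.777) / (9) = -0.582
Residual b − A·x = (0.246, -0.053, 0.003)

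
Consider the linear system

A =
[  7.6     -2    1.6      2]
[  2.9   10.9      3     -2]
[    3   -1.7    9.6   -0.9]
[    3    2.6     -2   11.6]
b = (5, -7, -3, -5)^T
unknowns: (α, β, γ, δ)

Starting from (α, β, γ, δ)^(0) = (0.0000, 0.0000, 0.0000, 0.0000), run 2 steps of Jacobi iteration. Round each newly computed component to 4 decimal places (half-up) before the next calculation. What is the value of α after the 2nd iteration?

0.6681

Iteration 1:
  α = (5 - (-2)·0.0000 - (1.6)·0.0000 - (2)·0.0000) / (7.6) = 0.6579
  β = (-7 - (2.9)·0.0000 - (3)·0.0000 - (-2)·0.0000) / (10.9) = -0.6422
  γ = (-3 - (3)·0.0000 - (-1.7)·0.0000 - (-0.9)·0.0000) / (9.6) = -0.3125
  δ = (-5 - (3)·0.0000 - (2.6)·0.0000 - (-2)·0.0000) / (11.6) = -0.4310
Iteration 2:
  α = (5 - (-2)·-0.6422 - (1.6)·-0.3125 - (2)·-0.4310) / (7.6) = 0.6681
  β = (-7 - (2.9)·0.6579 - (3)·-0.3125 - (-2)·-0.4310) / (10.9) = -0.8103
  γ = (-3 - (3)·0.6579 - (-1.7)·-0.6422 - (-0.9)·-0.4310) / (9.6) = -0.6722
  δ = (-5 - (3)·0.6579 - (2.6)·-0.6422 - (-2)·-0.3125) / (11.6) = -0.5111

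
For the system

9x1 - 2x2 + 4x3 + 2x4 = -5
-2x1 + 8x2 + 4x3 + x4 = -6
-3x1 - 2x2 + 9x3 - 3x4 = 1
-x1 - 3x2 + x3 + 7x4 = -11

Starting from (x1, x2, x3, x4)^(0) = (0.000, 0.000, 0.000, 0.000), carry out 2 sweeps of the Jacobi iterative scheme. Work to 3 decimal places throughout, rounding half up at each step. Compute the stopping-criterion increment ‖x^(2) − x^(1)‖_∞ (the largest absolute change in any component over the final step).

Iteration 1:
  x1 = (-5 - (-2)·0.000 - (4)·0.000 - (2)·0.000) / (9) = -0.556
  x2 = (-6 - (-2)·0.000 - (4)·0.000 - (1)·0.000) / (8) = -0.750
  x3 = (1 - (-3)·0.000 - (-2)·0.000 - (-3)·0.000) / (9) = 0.111
  x4 = (-11 - (-1)·0.000 - (-3)·0.000 - (1)·0.000) / (7) = -1.571
Iteration 2:
  x1 = (-5 - (-2)·-0.750 - (4)·0.111 - (2)·-1.571) / (9) = -0.422
  x2 = (-6 - (-2)·-0.556 - (4)·0.111 - (1)·-1.571) / (8) = -0.748
  x3 = (1 - (-3)·-0.556 - (-2)·-0.750 - (-3)·-1.571) / (9) = -0.765
  x4 = (-11 - (-1)·-0.556 - (-3)·-0.750 - (1)·0.111) / (7) = -1.988
Change: (0.134, 0.002, -0.876, -0.417) → max |·| = 0.876

0.876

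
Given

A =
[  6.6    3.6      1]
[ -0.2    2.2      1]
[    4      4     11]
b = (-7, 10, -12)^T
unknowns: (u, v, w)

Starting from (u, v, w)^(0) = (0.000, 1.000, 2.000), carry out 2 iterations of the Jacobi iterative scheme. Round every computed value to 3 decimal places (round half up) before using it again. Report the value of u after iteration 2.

Iteration 1:
  u = (-7 - (3.6)·1.000 - (1)·2.000) / (6.6) = -1.909
  v = (10 - (-0.2)·0.000 - (1)·2.000) / (2.2) = 3.636
  w = (-12 - (4)·0.000 - (4)·1.000) / (11) = -1.455
Iteration 2:
  u = (-7 - (3.6)·3.636 - (1)·-1.455) / (6.6) = -2.823
  v = (10 - (-0.2)·-1.909 - (1)·-1.455) / (2.2) = 5.033
  w = (-12 - (4)·-1.909 - (4)·3.636) / (11) = -1.719

-2.823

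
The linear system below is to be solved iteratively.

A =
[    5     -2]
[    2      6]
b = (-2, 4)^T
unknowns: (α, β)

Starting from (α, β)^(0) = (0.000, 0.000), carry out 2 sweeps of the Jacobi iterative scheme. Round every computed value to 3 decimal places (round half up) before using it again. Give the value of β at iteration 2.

Iteration 1:
  α = (-2 - (-2)·0.000) / (5) = -0.400
  β = (4 - (2)·0.000) / (6) = 0.667
Iteration 2:
  α = (-2 - (-2)·0.667) / (5) = -0.133
  β = (4 - (2)·-0.400) / (6) = 0.800

0.800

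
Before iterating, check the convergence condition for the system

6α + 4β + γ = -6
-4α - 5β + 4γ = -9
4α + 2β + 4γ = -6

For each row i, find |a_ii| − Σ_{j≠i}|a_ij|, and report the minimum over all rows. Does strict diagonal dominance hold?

-3

row 1: |6| − (4+1) = 1
row 2: |-5| − (4+4) = -3
row 3: |4| − (4+2) = -2
minimum over rows = -3 → not strictly diagonally dominant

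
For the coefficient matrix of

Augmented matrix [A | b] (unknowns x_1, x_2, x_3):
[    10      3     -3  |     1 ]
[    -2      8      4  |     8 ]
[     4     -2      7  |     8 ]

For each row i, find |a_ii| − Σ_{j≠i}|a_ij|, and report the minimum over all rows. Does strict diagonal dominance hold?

1

row 1: |10| − (3+3) = 4
row 2: |8| − (2+4) = 2
row 3: |7| − (4+2) = 1
minimum over rows = 1 → strictly diagonally dominant (convergence guaranteed)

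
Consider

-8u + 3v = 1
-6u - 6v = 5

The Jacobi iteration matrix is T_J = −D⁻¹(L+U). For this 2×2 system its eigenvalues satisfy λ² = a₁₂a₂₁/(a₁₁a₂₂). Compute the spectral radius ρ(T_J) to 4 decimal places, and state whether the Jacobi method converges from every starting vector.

0.6124

a₁₂a₂₁/(a₁₁a₂₂) = (3)·(-6) / ((-8)·(-6)) = -0.375000
ρ = √|-0.375000| = √0.375000 = 0.6124
ρ < 1, so Jacobi converges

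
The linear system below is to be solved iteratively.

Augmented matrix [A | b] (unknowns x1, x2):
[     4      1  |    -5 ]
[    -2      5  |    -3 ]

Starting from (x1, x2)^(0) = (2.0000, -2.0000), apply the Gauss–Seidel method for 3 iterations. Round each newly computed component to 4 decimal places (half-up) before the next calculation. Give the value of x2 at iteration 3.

-0.9990

Iteration 1:
  x1 = (-5 - (1)·-2.0000) / (4) = -0.7500
  x2 = (-3 - (-2)·-0.7500) / (5) = -0.9000
Iteration 2:
  x1 = (-5 - (1)·-0.9000) / (4) = -1.0250
  x2 = (-3 - (-2)·-1.0250) / (5) = -1.0100
Iteration 3:
  x1 = (-5 - (1)·-1.0100) / (4) = -0.9975
  x2 = (-3 - (-2)·-0.9975) / (5) = -0.9990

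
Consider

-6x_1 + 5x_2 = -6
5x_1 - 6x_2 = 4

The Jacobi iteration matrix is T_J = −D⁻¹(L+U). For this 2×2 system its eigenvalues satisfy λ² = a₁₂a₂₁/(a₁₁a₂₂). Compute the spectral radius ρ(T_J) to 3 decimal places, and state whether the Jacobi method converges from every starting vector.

0.833

a₁₂a₂₁/(a₁₁a₂₂) = (5)·(5) / ((-6)·(-6)) = 0.694444
ρ = √|0.694444| = √0.694444 = 0.833
ρ < 1, so Jacobi converges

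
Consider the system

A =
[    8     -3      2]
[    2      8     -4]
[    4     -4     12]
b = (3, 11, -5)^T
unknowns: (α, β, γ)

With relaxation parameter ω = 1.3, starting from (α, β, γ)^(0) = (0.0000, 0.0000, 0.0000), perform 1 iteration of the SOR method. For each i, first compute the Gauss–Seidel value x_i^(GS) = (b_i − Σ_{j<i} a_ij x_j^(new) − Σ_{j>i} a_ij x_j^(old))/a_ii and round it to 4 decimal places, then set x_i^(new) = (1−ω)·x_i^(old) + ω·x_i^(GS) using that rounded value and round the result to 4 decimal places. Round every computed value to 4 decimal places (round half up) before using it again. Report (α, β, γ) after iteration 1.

Iteration 1:
  α: GS value = (3 - (-3)·0.0000 - (2)·0.0000) / (8) = 0.3750;  α ← (1−ω)·0.0000 + ω·0.3750 = 0.4875
  β: GS value = (11 - (2)·0.4875 - (-4)·0.0000) / (8) = 1.2531;  β ← (1−ω)·0.0000 + ω·1.2531 = 1.6290
  γ: GS value = (-5 - (4)·0.4875 - (-4)·1.6290) / (12) = -0.0362;  γ ← (1−ω)·0.0000 + ω·-0.0362 = -0.0471

(0.4875, 1.6290, -0.0471)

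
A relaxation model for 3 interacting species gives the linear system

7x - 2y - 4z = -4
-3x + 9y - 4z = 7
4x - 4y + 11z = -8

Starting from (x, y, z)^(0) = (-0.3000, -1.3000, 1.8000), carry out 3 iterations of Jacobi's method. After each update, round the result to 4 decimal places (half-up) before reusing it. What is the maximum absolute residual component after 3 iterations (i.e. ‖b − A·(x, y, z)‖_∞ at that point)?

0.2650

Iteration 1:
  x = (-4 - (-2)·-1.3000 - (-4)·1.8000) / (7) = 0.0857
  y = (7 - (-3)·-0.3000 - (-4)·1.8000) / (9) = 1.4778
  z = (-8 - (4)·-0.3000 - (-4)·-1.3000) / (11) = -1.0909
Iteration 2:
  x = (-4 - (-2)·1.4778 - (-4)·-1.0909) / (7) = -0.7726
  y = (7 - (-3)·0.0857 - (-4)·-1.0909) / (9) = 0.3215
  z = (-8 - (4)·0.0857 - (-4)·1.4778) / (11) = -0.2211
Iteration 3:
  x = (-4 - (-2)·0.3215 - (-4)·-0.2211) / (7) = -0.6059
  y = (7 - (-3)·-0.7726 - (-4)·-0.2211) / (9) = 0.4220
  z = (-8 - (4)·-0.7726 - (-4)·0.3215) / (11) = -0.3294
Residual b − A·x = (-0.2323, 0.0667, -0.2650); ∞-norm = 0.2650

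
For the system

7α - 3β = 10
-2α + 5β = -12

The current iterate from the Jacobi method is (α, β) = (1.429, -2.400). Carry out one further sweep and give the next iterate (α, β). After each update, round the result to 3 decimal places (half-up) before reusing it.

(0.400, -1.828)

One sweep:
  α = (10 - (-3)·-2.400) / (7) = 0.400
  β = (-12 - (-2)·1.429) / (5) = -1.828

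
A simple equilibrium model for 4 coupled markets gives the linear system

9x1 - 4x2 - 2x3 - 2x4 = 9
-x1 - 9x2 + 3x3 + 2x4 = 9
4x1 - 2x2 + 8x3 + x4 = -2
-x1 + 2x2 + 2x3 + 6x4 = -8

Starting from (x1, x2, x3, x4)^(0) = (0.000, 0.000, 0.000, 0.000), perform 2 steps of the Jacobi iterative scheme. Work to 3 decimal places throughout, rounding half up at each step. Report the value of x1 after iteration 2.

Iteration 1:
  x1 = (9 - (-4)·0.000 - (-2)·0.000 - (-2)·0.000) / (9) = 1.000
  x2 = (9 - (-1)·0.000 - (3)·0.000 - (2)·0.000) / (-9) = -1.000
  x3 = (-2 - (4)·0.000 - (-2)·0.000 - (1)·0.000) / (8) = -0.250
  x4 = (-8 - (-1)·0.000 - (2)·0.000 - (2)·0.000) / (6) = -1.333
Iteration 2:
  x1 = (9 - (-4)·-1.000 - (-2)·-0.250 - (-2)·-1.333) / (9) = 0.204
  x2 = (9 - (-1)·1.000 - (3)·-0.250 - (2)·-1.333) / (-9) = -1.491
  x3 = (-2 - (4)·1.000 - (-2)·-1.000 - (1)·-1.333) / (8) = -0.833
  x4 = (-8 - (-1)·1.000 - (2)·-1.000 - (2)·-0.250) / (6) = -0.750

0.204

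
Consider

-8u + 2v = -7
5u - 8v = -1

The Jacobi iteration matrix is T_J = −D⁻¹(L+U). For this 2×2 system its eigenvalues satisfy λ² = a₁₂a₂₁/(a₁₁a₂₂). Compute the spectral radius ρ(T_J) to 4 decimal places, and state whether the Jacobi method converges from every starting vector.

a₁₂a₂₁/(a₁₁a₂₂) = (2)·(5) / ((-8)·(-8)) = 0.156250
ρ = √|0.156250| = √0.156250 = 0.3953
ρ < 1, so Jacobi converges

0.3953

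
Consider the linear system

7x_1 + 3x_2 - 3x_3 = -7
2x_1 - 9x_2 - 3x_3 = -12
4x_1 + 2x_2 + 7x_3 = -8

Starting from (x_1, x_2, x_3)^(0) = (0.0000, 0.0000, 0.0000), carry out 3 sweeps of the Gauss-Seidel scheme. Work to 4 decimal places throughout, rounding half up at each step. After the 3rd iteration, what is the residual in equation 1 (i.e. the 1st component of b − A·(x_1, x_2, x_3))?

Iteration 1:
  x_1 = (-7 - (3)·0.0000 - (-3)·0.0000) / (7) = -1.0000
  x_2 = (-12 - (2)·-1.0000 - (-3)·0.0000) / (-9) = 1.1111
  x_3 = (-8 - (4)·-1.0000 - (2)·1.1111) / (7) = -0.8889
Iteration 2:
  x_1 = (-7 - (3)·1.1111 - (-3)·-0.8889) / (7) = -1.8571
  x_2 = (-12 - (2)·-1.8571 - (-3)·-0.8889) / (-9) = 1.2169
  x_3 = (-8 - (4)·-1.8571 - (2)·1.2169) / (7) = -0.4293
Iteration 3:
  x_1 = (-7 - (3)·1.2169 - (-3)·-0.4293) / (7) = -1.7055
  x_2 = (-12 - (2)·-1.7055 - (-3)·-0.4293) / (-9) = 1.0974
  x_3 = (-8 - (4)·-1.7055 - (2)·1.0974) / (7) = -0.4818
Residual b − A·x = (0.2009, -0.1578, -0.0002)

0.2009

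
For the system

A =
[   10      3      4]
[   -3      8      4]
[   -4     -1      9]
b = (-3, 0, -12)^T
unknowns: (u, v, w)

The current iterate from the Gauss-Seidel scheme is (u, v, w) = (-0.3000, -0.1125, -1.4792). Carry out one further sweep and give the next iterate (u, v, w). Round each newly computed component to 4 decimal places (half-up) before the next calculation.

(0.3254, 0.8616, -1.0930)

One sweep:
  u = (-3 - (3)·-0.1125 - (4)·-1.4792) / (10) = 0.3254
  v = (0 - (-3)·0.3254 - (4)·-1.4792) / (8) = 0.8616
  w = (-12 - (-4)·0.3254 - (-1)·0.8616) / (9) = -1.0930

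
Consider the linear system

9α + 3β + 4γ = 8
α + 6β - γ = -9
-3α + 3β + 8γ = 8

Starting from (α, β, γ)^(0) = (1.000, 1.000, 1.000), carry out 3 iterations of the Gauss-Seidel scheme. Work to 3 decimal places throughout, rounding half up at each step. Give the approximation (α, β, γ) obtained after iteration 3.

(0.561, -1.302, 1.699)

Iteration 1:
  α = (8 - (3)·1.000 - (4)·1.000) / (9) = 0.111
  β = (-9 - (1)·0.111 - (-1)·1.000) / (6) = -1.352
  γ = (8 - (-3)·0.111 - (3)·-1.352) / (8) = 1.549
Iteration 2:
  α = (8 - (3)·-1.352 - (4)·1.549) / (9) = 0.651
  β = (-9 - (1)·0.651 - (-1)·1.549) / (6) = -1.350
  γ = (8 - (-3)·0.651 - (3)·-1.350) / (8) = 1.750
Iteration 3:
  α = (8 - (3)·-1.350 - (4)·1.750) / (9) = 0.561
  β = (-9 - (1)·0.561 - (-1)·1.750) / (6) = -1.302
  γ = (8 - (-3)·0.561 - (3)·-1.302) / (8) = 1.699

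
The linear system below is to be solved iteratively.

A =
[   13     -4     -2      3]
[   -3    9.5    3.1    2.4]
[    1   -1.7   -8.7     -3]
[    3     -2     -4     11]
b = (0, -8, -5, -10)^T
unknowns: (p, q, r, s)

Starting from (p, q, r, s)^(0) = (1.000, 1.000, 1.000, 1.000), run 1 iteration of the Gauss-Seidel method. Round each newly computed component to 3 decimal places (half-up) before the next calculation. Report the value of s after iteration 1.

Iteration 1:
  p = (0 - (-4)·1.000 - (-2)·1.000 - (3)·1.000) / (13) = 0.231
  q = (-8 - (-3)·0.231 - (3.1)·1.000 - (2.4)·1.000) / (9.5) = -1.348
  r = (-5 - (1)·0.231 - (-1.7)·-1.348 - (-3)·1.000) / (-8.7) = 0.520
  s = (-10 - (3)·0.231 - (-2)·-1.348 - (-4)·0.520) / (11) = -1.028

-1.028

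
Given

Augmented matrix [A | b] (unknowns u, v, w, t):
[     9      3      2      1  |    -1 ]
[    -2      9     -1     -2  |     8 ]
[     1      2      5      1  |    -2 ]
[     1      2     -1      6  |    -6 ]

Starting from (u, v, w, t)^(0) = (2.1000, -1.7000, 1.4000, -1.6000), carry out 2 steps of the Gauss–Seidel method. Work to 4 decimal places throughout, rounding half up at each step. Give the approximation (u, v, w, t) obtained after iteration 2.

Iteration 1:
  u = (-1 - (3)·-1.7000 - (2)·1.4000 - (1)·-1.6000) / (9) = 0.3222
  v = (8 - (-2)·0.3222 - (-1)·1.4000 - (-2)·-1.6000) / (9) = 0.7605
  w = (-2 - (1)·0.3222 - (2)·0.7605 - (1)·-1.6000) / (5) = -0.4486
  t = (-6 - (1)·0.3222 - (2)·0.7605 - (-1)·-0.4486) / (6) = -1.3820
Iteration 2:
  u = (-1 - (3)·0.7605 - (2)·-0.4486 - (1)·-1.3820) / (9) = -0.1114
  v = (8 - (-2)·-0.1114 - (-1)·-0.4486 - (-2)·-1.3820) / (9) = 0.5072
  w = (-2 - (1)·-0.1114 - (2)·0.5072 - (1)·-1.3820) / (5) = -0.3042
  t = (-6 - (1)·-0.1114 - (2)·0.5072 - (-1)·-0.3042) / (6) = -1.2012

(-0.1114, 0.5072, -0.3042, -1.2012)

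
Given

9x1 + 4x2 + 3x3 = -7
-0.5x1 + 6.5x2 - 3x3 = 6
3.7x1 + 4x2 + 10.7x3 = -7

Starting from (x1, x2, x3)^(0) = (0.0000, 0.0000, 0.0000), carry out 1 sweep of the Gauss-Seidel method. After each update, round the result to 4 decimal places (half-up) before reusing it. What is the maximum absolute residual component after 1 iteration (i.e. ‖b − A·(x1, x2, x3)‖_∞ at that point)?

Iteration 1:
  x1 = (-7 - (4)·0.0000 - (3)·0.0000) / (9) = -0.7778
  x2 = (6 - (-0.5)·-0.7778 - (-3)·0.0000) / (6.5) = 0.8632
  x3 = (-7 - (3.7)·-0.7778 - (4)·0.8632) / (10.7) = -0.7079
Residual b − A·x = (-1.3289, -2.1234, -0.0004); ∞-norm = 2.1234

2.1234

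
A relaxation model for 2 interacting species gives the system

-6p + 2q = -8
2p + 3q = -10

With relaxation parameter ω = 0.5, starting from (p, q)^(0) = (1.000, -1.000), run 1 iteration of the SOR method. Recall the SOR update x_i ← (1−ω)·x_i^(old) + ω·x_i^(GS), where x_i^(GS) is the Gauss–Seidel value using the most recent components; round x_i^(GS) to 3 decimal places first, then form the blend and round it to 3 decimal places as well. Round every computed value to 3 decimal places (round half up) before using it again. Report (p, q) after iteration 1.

(1.000, -2.500)

Iteration 1:
  p: GS value = (-8 - (2)·-1.000) / (-6) = 1.000;  p ← (1−ω)·1.000 + ω·1.000 = 1.000
  q: GS value = (-10 - (2)·1.000) / (3) = -4.000;  q ← (1−ω)·-1.000 + ω·-4.000 = -2.500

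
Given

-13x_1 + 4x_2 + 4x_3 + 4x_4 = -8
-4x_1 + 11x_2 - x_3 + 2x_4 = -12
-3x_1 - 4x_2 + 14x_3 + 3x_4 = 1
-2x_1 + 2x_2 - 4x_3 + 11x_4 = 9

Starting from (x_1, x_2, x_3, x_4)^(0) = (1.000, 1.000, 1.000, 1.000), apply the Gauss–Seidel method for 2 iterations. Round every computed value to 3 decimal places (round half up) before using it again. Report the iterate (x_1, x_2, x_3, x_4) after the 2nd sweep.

(0.800, -1.020, -0.309, 1.037)

Iteration 1:
  x_1 = (-8 - (4)·1.000 - (4)·1.000 - (4)·1.000) / (-13) = 1.538
  x_2 = (-12 - (-4)·1.538 - (-1)·1.000 - (2)·1.000) / (11) = -0.623
  x_3 = (1 - (-3)·1.538 - (-4)·-0.623 - (3)·1.000) / (14) = 0.009
  x_4 = (9 - (-2)·1.538 - (2)·-0.623 - (-4)·0.009) / (11) = 1.214
Iteration 2:
  x_1 = (-8 - (4)·-0.623 - (4)·0.009 - (4)·1.214) / (-13) = 0.800
  x_2 = (-12 - (-4)·0.800 - (-1)·0.009 - (2)·1.214) / (11) = -1.020
  x_3 = (1 - (-3)·0.800 - (-4)·-1.020 - (3)·1.214) / (14) = -0.309
  x_4 = (9 - (-2)·0.800 - (2)·-1.020 - (-4)·-0.309) / (11) = 1.037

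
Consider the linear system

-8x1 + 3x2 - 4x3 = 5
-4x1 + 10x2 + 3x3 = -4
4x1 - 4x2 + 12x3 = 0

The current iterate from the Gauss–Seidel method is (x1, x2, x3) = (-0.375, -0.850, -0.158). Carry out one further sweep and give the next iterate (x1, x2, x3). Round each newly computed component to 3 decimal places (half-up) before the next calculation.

One sweep:
  x1 = (5 - (3)·-0.850 - (-4)·-0.158) / (-8) = -0.865
  x2 = (-4 - (-4)·-0.865 - (3)·-0.158) / (10) = -0.699
  x3 = (0 - (4)·-0.865 - (-4)·-0.699) / (12) = 0.055

(-0.865, -0.699, 0.055)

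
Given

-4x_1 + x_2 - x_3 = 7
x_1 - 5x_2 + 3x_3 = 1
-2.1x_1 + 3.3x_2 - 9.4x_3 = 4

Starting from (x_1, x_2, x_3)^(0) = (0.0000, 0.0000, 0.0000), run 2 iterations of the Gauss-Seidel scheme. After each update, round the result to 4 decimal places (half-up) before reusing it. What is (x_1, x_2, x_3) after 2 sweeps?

Iteration 1:
  x_1 = (7 - (1)·0.0000 - (-1)·0.0000) / (-4) = -1.7500
  x_2 = (1 - (1)·-1.7500 - (3)·0.0000) / (-5) = -0.5500
  x_3 = (4 - (-2.1)·-1.7500 - (3.3)·-0.5500) / (-9.4) = -0.2277
Iteration 2:
  x_1 = (7 - (1)·-0.5500 - (-1)·-0.2277) / (-4) = -1.8306
  x_2 = (1 - (1)·-1.8306 - (3)·-0.2277) / (-5) = -0.7027
  x_3 = (4 - (-2.1)·-1.8306 - (3.3)·-0.7027) / (-9.4) = -0.2633

(-1.8306, -0.7027, -0.2633)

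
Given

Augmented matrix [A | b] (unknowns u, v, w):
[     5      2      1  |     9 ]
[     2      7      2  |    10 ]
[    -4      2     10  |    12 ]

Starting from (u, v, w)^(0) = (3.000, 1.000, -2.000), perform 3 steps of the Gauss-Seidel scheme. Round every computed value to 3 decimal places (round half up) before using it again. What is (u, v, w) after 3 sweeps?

Iteration 1:
  u = (9 - (2)·1.000 - (1)·-2.000) / (5) = 1.800
  v = (10 - (2)·1.800 - (2)·-2.000) / (7) = 1.486
  w = (12 - (-4)·1.800 - (2)·1.486) / (10) = 1.623
Iteration 2:
  u = (9 - (2)·1.486 - (1)·1.623) / (5) = 0.881
  v = (10 - (2)·0.881 - (2)·1.623) / (7) = 0.713
  w = (12 - (-4)·0.881 - (2)·0.713) / (10) = 1.410
Iteration 3:
  u = (9 - (2)·0.713 - (1)·1.410) / (5) = 1.233
  v = (10 - (2)·1.233 - (2)·1.410) / (7) = 0.673
  w = (12 - (-4)·1.233 - (2)·0.673) / (10) = 1.559

(1.233, 0.673, 1.559)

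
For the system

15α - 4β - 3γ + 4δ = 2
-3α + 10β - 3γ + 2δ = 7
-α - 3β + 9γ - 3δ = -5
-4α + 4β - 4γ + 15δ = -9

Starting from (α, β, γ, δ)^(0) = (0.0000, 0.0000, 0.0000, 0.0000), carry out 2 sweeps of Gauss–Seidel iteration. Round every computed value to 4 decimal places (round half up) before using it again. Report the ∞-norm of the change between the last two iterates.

0.3626

Iteration 1:
  α = (2 - (-4)·0.0000 - (-3)·0.0000 - (4)·0.0000) / (15) = 0.1333
  β = (7 - (-3)·0.1333 - (-3)·0.0000 - (2)·0.0000) / (10) = 0.7400
  γ = (-5 - (-1)·0.1333 - (-3)·0.7400 - (-3)·0.0000) / (9) = -0.2941
  δ = (-9 - (-4)·0.1333 - (4)·0.7400 - (-4)·-0.2941) / (15) = -0.8402
Iteration 2:
  α = (2 - (-4)·0.7400 - (-3)·-0.2941 - (4)·-0.8402) / (15) = 0.4959
  β = (7 - (-3)·0.4959 - (-3)·-0.2941 - (2)·-0.8402) / (10) = 0.9286
  γ = (-5 - (-1)·0.4959 - (-3)·0.9286 - (-3)·-0.8402) / (9) = -0.4710
  δ = (-9 - (-4)·0.4959 - (4)·0.9286 - (-4)·-0.4710) / (15) = -0.8410
Change: (0.3626, 0.1886, -0.1769, -0.0008) → max |·| = 0.3626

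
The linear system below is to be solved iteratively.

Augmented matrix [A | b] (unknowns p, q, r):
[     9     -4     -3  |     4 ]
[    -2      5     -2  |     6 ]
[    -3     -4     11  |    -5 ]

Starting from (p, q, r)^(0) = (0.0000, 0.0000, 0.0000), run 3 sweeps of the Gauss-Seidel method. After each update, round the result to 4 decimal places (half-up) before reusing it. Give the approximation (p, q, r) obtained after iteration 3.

(1.3626, 1.9336, 0.6202)

Iteration 1:
  p = (4 - (-4)·0.0000 - (-3)·0.0000) / (9) = 0.4444
  q = (6 - (-2)·0.4444 - (-2)·0.0000) / (5) = 1.3778
  r = (-5 - (-3)·0.4444 - (-4)·1.3778) / (11) = 0.1677
Iteration 2:
  p = (4 - (-4)·1.3778 - (-3)·0.1677) / (9) = 1.1127
  q = (6 - (-2)·1.1127 - (-2)·0.1677) / (5) = 1.7122
  r = (-5 - (-3)·1.1127 - (-4)·1.7122) / (11) = 0.4715
Iteration 3:
  p = (4 - (-4)·1.7122 - (-3)·0.4715) / (9) = 1.3626
  q = (6 - (-2)·1.3626 - (-2)·0.4715) / (5) = 1.9336
  r = (-5 - (-3)·1.3626 - (-4)·1.9336) / (11) = 0.6202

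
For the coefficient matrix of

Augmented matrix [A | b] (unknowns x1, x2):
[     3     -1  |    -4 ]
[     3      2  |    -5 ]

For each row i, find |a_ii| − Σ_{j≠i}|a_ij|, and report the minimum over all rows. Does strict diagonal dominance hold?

-1

row 1: |3| − (1) = 2
row 2: |2| − (3) = -1
minimum over rows = -1 → not strictly diagonally dominant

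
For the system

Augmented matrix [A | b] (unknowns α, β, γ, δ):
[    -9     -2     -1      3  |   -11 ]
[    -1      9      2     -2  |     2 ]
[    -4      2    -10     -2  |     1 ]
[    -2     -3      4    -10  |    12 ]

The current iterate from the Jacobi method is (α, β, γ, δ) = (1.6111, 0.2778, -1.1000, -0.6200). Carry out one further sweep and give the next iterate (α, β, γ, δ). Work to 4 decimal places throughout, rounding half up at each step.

(1.0760, 0.5079, -0.5649, -2.0456)

One sweep:
  α = (-11 - (-2)·0.2778 - (-1)·-1.1000 - (3)·-0.6200) / (-9) = 1.0760
  β = (2 - (-1)·1.6111 - (2)·-1.1000 - (-2)·-0.6200) / (9) = 0.5079
  γ = (1 - (-4)·1.6111 - (2)·0.2778 - (-2)·-0.6200) / (-10) = -0.5649
  δ = (12 - (-2)·1.6111 - (-3)·0.2778 - (4)·-1.1000) / (-10) = -2.0456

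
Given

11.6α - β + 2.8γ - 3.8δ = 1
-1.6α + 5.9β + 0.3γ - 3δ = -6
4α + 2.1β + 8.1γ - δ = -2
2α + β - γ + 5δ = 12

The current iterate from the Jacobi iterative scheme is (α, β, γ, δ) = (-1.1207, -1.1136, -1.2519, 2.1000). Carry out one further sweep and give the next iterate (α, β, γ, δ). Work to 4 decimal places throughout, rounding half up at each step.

(0.9803, -0.1894, 0.8545, 2.8206)

One sweep:
  α = (1 - (-1)·-1.1136 - (2.8)·-1.2519 - (-3.8)·2.1000) / (11.6) = 0.9803
  β = (-6 - (-1.6)·-1.1207 - (0.3)·-1.2519 - (-3)·2.1000) / (5.9) = -0.1894
  γ = (-2 - (4)·-1.1207 - (2.1)·-1.1136 - (-1)·2.1000) / (8.1) = 0.8545
  δ = (12 - (2)·-1.1207 - (1)·-1.1136 - (-1)·-1.2519) / (5) = 2.8206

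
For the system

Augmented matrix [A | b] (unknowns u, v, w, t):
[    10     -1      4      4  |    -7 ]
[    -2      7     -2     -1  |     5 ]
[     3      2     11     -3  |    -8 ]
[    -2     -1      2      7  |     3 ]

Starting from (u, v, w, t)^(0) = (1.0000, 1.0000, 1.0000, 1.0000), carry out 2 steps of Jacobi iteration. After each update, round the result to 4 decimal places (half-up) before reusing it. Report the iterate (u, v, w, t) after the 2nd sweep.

(-0.4221, 0.1362, -0.4494, 0.4924)

Iteration 1:
  u = (-7 - (-1)·1.0000 - (4)·1.0000 - (4)·1.0000) / (10) = -1.4000
  v = (5 - (-2)·1.0000 - (-2)·1.0000 - (-1)·1.0000) / (7) = 1.4286
  w = (-8 - (3)·1.0000 - (2)·1.0000 - (-3)·1.0000) / (11) = -0.9091
  t = (3 - (-2)·1.0000 - (-1)·1.0000 - (2)·1.0000) / (7) = 0.5714
Iteration 2:
  u = (-7 - (-1)·1.4286 - (4)·-0.9091 - (4)·0.5714) / (10) = -0.4221
  v = (5 - (-2)·-1.4000 - (-2)·-0.9091 - (-1)·0.5714) / (7) = 0.1362
  w = (-8 - (3)·-1.4000 - (2)·1.4286 - (-3)·0.5714) / (11) = -0.4494
  t = (3 - (-2)·-1.4000 - (-1)·1.4286 - (2)·-0.9091) / (7) = 0.4924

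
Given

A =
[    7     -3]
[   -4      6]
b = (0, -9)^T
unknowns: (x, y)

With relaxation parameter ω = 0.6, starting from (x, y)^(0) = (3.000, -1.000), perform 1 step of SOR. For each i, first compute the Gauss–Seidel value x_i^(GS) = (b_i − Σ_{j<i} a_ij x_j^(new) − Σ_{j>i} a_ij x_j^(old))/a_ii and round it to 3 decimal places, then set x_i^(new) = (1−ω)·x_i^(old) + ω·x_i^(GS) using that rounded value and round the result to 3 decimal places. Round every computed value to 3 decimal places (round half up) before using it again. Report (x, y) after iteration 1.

Iteration 1:
  x: GS value = (0 - (-3)·-1.000) / (7) = -0.429;  x ← (1−ω)·3.000 + ω·-0.429 = 0.943
  y: GS value = (-9 - (-4)·0.943) / (6) = -0.871;  y ← (1−ω)·-1.000 + ω·-0.871 = -0.923

(0.943, -0.923)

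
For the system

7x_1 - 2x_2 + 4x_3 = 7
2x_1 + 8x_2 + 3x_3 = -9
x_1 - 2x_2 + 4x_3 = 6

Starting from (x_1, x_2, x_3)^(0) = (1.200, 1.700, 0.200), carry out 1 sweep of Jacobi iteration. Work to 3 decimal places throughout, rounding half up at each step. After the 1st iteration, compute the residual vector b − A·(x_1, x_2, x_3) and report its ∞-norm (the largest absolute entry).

13.797

Iteration 1:
  x_1 = (7 - (-2)·1.700 - (4)·0.200) / (7) = 1.371
  x_2 = (-9 - (2)·1.200 - (3)·0.200) / (8) = -1.500
  x_3 = (6 - (1)·1.200 - (-2)·1.700) / (4) = 2.050
Residual b − A·x = (-13.797, -5.892, -6.571); ∞-norm = 13.797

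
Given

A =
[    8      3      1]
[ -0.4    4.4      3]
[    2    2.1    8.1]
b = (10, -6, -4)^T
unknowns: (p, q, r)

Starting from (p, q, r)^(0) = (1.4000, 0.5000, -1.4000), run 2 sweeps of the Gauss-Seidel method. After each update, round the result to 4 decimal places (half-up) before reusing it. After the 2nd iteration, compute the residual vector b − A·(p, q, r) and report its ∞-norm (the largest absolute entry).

1.2659

Iteration 1:
  p = (10 - (3)·0.5000 - (1)·-1.4000) / (8) = 1.2375
  q = (-6 - (-0.4)·1.2375 - (3)·-1.4000) / (4.4) = -0.2966
  r = (-4 - (2)·1.2375 - (2.1)·-0.2966) / (8.1) = -0.7225
Iteration 2:
  p = (10 - (3)·-0.2966 - (1)·-0.7225) / (8) = 1.4515
  q = (-6 - (-0.4)·1.4515 - (3)·-0.7225) / (4.4) = -0.7391
  r = (-4 - (2)·1.4515 - (2.1)·-0.7391) / (8.1) = -0.6606
Residual b − A·x = (1.2659, -0.1856, 0.0000); ∞-norm = 1.2659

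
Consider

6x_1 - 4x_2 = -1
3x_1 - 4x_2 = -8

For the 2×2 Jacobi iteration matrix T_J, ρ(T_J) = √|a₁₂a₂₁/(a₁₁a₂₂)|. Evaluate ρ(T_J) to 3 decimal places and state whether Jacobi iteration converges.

a₁₂a₂₁/(a₁₁a₂₂) = (-4)·(3) / ((6)·(-4)) = 0.500000
ρ = √|0.500000| = √0.500000 = 0.707
ρ < 1, so Jacobi converges

0.707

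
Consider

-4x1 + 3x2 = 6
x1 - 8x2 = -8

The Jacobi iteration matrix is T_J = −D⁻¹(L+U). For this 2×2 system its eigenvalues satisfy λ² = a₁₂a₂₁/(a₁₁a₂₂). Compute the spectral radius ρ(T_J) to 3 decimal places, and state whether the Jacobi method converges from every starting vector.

0.306

a₁₂a₂₁/(a₁₁a₂₂) = (3)·(1) / ((-4)·(-8)) = 0.093750
ρ = √|0.093750| = √0.093750 = 0.306
ρ < 1, so Jacobi converges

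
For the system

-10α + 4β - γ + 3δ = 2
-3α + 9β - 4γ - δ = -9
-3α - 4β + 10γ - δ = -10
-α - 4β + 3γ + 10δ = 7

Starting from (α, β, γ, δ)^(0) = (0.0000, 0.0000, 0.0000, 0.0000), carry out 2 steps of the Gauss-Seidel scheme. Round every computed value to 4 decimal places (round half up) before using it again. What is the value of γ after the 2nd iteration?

-1.6795

Iteration 1:
  α = (2 - (4)·0.0000 - (-1)·0.0000 - (3)·0.0000) / (-10) = -0.2000
  β = (-9 - (-3)·-0.2000 - (-4)·0.0000 - (-1)·0.0000) / (9) = -1.0667
  γ = (-10 - (-3)·-0.2000 - (-4)·-1.0667 - (-1)·0.0000) / (10) = -1.4867
  δ = (7 - (-1)·-0.2000 - (-4)·-1.0667 - (3)·-1.4867) / (10) = 0.6993
Iteration 2:
  α = (2 - (4)·-1.0667 - (-1)·-1.4867 - (3)·0.6993) / (-10) = -0.2682
  β = (-9 - (-3)·-0.2682 - (-4)·-1.4867 - (-1)·0.6993) / (9) = -1.6725
  γ = (-10 - (-3)·-0.2682 - (-4)·-1.6725 - (-1)·0.6993) / (10) = -1.6795
  δ = (7 - (-1)·-0.2682 - (-4)·-1.6725 - (3)·-1.6795) / (10) = 0.5080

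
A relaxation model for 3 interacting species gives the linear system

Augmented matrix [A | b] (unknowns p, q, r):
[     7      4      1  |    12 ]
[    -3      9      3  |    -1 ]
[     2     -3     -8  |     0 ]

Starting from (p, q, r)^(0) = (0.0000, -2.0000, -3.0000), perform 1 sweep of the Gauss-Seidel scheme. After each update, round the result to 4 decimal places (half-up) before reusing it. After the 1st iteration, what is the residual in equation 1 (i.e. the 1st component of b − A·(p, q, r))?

-19.0137

Iteration 1:
  p = (12 - (4)·-2.0000 - (1)·-3.0000) / (7) = 3.2857
  q = (-1 - (-3)·3.2857 - (3)·-3.0000) / (9) = 1.9841
  r = (0 - (2)·3.2857 - (-3)·1.9841) / (-8) = 0.0774
Residual b − A·x = (-19.0137, -9.2320, 0.0001)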